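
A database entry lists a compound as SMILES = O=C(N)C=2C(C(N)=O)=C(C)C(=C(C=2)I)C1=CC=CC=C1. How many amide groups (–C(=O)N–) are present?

The amide motif appears at heavy-atom positions 2, 6 in the SMILES.
Amide count: 2.

2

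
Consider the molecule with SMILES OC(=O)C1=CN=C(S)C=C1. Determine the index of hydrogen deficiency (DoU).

Molecular formula: C6H5NO2S.
DoU = (2C + 2 + N − H − X) / 2, where X is the halogen count and O/S are ignored.
    = (2·6 + 2 + 1 − 5 − 0) / 2 = 10 / 2 = 5.

5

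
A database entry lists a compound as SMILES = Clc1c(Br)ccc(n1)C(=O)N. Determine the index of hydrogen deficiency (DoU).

5

Molecular formula: C6H4BrClN2O.
DoU = (2C + 2 + N − H − X) / 2, where X is the halogen count and O/S are ignored.
    = (2·6 + 2 + 2 − 4 − 2) / 2 = 10 / 2 = 5.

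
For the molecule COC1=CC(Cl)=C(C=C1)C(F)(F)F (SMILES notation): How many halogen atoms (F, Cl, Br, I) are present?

Halogen atoms appear at heavy-atom positions 6, 11, 12, 13 (1×Cl, 3×F).
Other groups present: 1 ether.
Halogen count: 4.

4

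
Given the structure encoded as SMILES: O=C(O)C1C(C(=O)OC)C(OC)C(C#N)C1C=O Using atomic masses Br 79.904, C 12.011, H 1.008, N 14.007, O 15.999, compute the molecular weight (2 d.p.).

255.23 g/mol

First, the molecular formula is C11H13NO6 (counting implicit H from valence).
  C: 11 × 12.011 = 132.121
  H: 13 × 1.008 = 13.104
  N: 1 × 14.007 = 14.007
  O: 6 × 15.999 = 95.994
Sum: 11×12.011 + 13×1.008 + 1×14.007 + 6×15.999 = 255.226 → 255.23 g/mol.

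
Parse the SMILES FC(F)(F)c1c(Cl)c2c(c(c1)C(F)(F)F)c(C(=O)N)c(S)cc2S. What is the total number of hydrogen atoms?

6

Walk through each heavy atom and fill implicit hydrogens from standard valence (C 4, N 3, O 2, S 2, halogen 1); for lowercase aromatic atoms, an aromatic c carries 1 H when it has two neighbours and 0 H with three, and aromatic n carries 0 H:
  atom 1: F (halogen, monovalent) → 0 H
  atom 2: C, bond orders sum to 4 (valence 4) → 0 H
  atom 3: F (halogen, monovalent) → 0 H
  atom 4: F (halogen, monovalent) → 0 H
  atom 5: aromatic c, 3 neighbours → 0 H
  atom 6: aromatic c, 3 neighbours → 0 H
  atom 7: Cl (halogen, monovalent) → 0 H
  atom 8: aromatic c, 3 neighbours → 0 H
  atom 9: aromatic c, 3 neighbours → 0 H
  atom 10: aromatic c, 3 neighbours → 0 H
  atom 11: aromatic c, 2 neighbours → 1 H
  atom 12: C, bond orders sum to 4 (valence 4) → 0 H
  atom 13: F (halogen, monovalent) → 0 H
  atom 14: F (halogen, monovalent) → 0 H
  atom 15: F (halogen, monovalent) → 0 H
  atom 16: aromatic c, 3 neighbours → 0 H
  atom 17: C, bond orders sum to 4 (valence 4) → 0 H
  atom 18: O, bond orders sum to 2 (valence 2) → 0 H
  atom 19: N, bond orders sum to 1 (valence 3) → 2 H
  atom 20: aromatic c, 3 neighbours → 0 H
  atom 21: S, bond orders sum to 1 (valence 2) → 1 H
  atom 22: aromatic c, 2 neighbours → 1 H
  atom 23: aromatic c, 3 neighbours → 0 H
  atom 24: S, bond orders sum to 1 (valence 2) → 1 H
Total hydrogens: 6.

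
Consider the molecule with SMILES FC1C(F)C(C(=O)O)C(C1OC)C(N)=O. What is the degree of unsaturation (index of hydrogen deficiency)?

3

Molecular formula: C8H11F2NO4.
DoU = (2C + 2 + N − H − X) / 2, where X is the halogen count and O/S are ignored.
    = (2·8 + 2 + 1 − 11 − 2) / 2 = 6 / 2 = 3.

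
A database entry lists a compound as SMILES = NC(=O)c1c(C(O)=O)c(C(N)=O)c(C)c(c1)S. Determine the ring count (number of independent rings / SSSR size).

In SMILES, each pair of matching ring-closure digits denotes one ring-closing bond; the number of such bonds equals the number of independent rings.
Ring-closure bonds here: 1.

1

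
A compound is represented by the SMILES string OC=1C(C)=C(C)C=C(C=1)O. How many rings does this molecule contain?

1

In SMILES, each pair of matching ring-closure digits denotes one ring-closing bond; the number of such bonds equals the number of independent rings.
Ring-closure bonds here: 1.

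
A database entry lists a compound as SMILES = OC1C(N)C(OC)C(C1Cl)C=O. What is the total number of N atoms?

1

Scan the SMILES for N atoms (remember two-letter symbols like Cl and Br are single atoms).
Nitrogen count: 1.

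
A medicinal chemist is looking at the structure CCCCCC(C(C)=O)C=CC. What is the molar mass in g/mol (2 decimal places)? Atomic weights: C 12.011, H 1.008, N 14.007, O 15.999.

168.28 g/mol

First, the molecular formula is C11H20O (counting implicit H from valence).
  C: 11 × 12.011 = 132.121
  H: 20 × 1.008 = 20.160
  O: 1 × 15.999 = 15.999
Sum: 11×12.011 + 20×1.008 + 1×15.999 = 168.280 → 168.28 g/mol.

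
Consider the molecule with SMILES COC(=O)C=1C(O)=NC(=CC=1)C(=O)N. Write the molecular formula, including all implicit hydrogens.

Walk through each heavy atom and fill implicit hydrogens from standard valence (C 4, N 3, O 2, S 2, halogen 1):
  atom 1: C, bond orders sum to 1 (valence 4) → 3 H
  atom 2: O, bond orders sum to 2 (valence 2) → 0 H
  atom 3: C, bond orders sum to 4 (valence 4) → 0 H
  atom 4: O, bond orders sum to 2 (valence 2) → 0 H
  atom 5: C, bond orders sum to 4 (valence 4) → 0 H
  atom 6: C, bond orders sum to 4 (valence 4) → 0 H
  atom 7: O, bond orders sum to 1 (valence 2) → 1 H
  atom 8: N, bond orders sum to 3 (valence 3) → 0 H
  atom 9: C, bond orders sum to 4 (valence 4) → 0 H
  atom 10: C, bond orders sum to 3 (valence 4) → 1 H
  atom 11: C, bond orders sum to 3 (valence 4) → 1 H
  atom 12: C, bond orders sum to 4 (valence 4) → 0 H
  atom 13: O, bond orders sum to 2 (valence 2) → 0 H
  atom 14: N, bond orders sum to 1 (valence 3) → 2 H
Totals → C:8, H:8, N:2, O:4.
In Hill order: C8H8N2O4.

C8H8N2O4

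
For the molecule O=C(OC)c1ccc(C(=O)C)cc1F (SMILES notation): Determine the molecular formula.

Walk through each heavy atom and fill implicit hydrogens from standard valence (C 4, N 3, O 2, S 2, halogen 1); for lowercase aromatic atoms, an aromatic c carries 1 H when it has two neighbours and 0 H with three, and aromatic n carries 0 H:
  atom 1: O, bond orders sum to 2 (valence 2) → 0 H
  atom 2: C, bond orders sum to 4 (valence 4) → 0 H
  atom 3: O, bond orders sum to 2 (valence 2) → 0 H
  atom 4: C, bond orders sum to 1 (valence 4) → 3 H
  atom 5: aromatic c, 3 neighbours → 0 H
  atom 6: aromatic c, 2 neighbours → 1 H
  atom 7: aromatic c, 2 neighbours → 1 H
  atom 8: aromatic c, 3 neighbours → 0 H
  atom 9: C, bond orders sum to 4 (valence 4) → 0 H
  atom 10: O, bond orders sum to 2 (valence 2) → 0 H
  atom 11: C, bond orders sum to 1 (valence 4) → 3 H
  atom 12: aromatic c, 2 neighbours → 1 H
  atom 13: aromatic c, 3 neighbours → 0 H
  atom 14: F (halogen, monovalent) → 0 H
Totals → C:10, H:9, F:1, O:3.

C10H9FO3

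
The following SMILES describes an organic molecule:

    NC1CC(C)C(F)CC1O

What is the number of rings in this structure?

1

In SMILES, each pair of matching ring-closure digits denotes one ring-closing bond; the number of such bonds equals the number of independent rings.
Ring-closure bonds here: 1.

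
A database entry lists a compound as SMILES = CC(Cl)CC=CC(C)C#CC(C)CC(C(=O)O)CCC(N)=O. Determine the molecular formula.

C17H26ClNO3

Walk through each heavy atom and fill implicit hydrogens from standard valence (C 4, N 3, O 2, S 2, halogen 1):
  atom 1: C, bond orders sum to 1 (valence 4) → 3 H
  atom 2: C, bond orders sum to 3 (valence 4) → 1 H
  atom 3: Cl (halogen, monovalent) → 0 H
  atom 4: C, bond orders sum to 2 (valence 4) → 2 H
  atom 5: C, bond orders sum to 3 (valence 4) → 1 H
  atom 6: C, bond orders sum to 3 (valence 4) → 1 H
  atom 7: C, bond orders sum to 3 (valence 4) → 1 H
  atom 8: C, bond orders sum to 1 (valence 4) → 3 H
  atom 9: C, bond orders sum to 4 (valence 4) → 0 H
  atom 10: C, bond orders sum to 4 (valence 4) → 0 H
  atom 11: C, bond orders sum to 3 (valence 4) → 1 H
  atom 12: C, bond orders sum to 1 (valence 4) → 3 H
  atom 13: C, bond orders sum to 2 (valence 4) → 2 H
  atom 14: C, bond orders sum to 3 (valence 4) → 1 H
  atom 15: C, bond orders sum to 4 (valence 4) → 0 H
  atom 16: O, bond orders sum to 2 (valence 2) → 0 H
  atom 17: O, bond orders sum to 1 (valence 2) → 1 H
  atom 18: C, bond orders sum to 2 (valence 4) → 2 H
  atom 19: C, bond orders sum to 2 (valence 4) → 2 H
  atom 20: C, bond orders sum to 4 (valence 4) → 0 H
  atom 21: N, bond orders sum to 1 (valence 3) → 2 H
  atom 22: O, bond orders sum to 2 (valence 2) → 0 H
Totals → C:17, H:26, Cl:1, N:1, O:3.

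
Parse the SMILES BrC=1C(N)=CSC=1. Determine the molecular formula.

C4H4BrNS

Walk through each heavy atom and fill implicit hydrogens from standard valence (C 4, N 3, O 2, S 2, halogen 1):
  atom 1: Br (halogen, monovalent) → 0 H
  atom 2: C, bond orders sum to 4 (valence 4) → 0 H
  atom 3: C, bond orders sum to 4 (valence 4) → 0 H
  atom 4: N, bond orders sum to 1 (valence 3) → 2 H
  atom 5: C, bond orders sum to 3 (valence 4) → 1 H
  atom 6: S, bond orders sum to 2 (valence 2) → 0 H
  atom 7: C, bond orders sum to 3 (valence 4) → 1 H
Totals → C:4, H:4, Br:1, N:1, S:1.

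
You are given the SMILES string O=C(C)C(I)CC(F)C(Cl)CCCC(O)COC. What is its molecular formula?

Walk through each heavy atom and fill implicit hydrogens from standard valence (C 4, N 3, O 2, S 2, halogen 1):
  atom 1: O, bond orders sum to 2 (valence 2) → 0 H
  atom 2: C, bond orders sum to 4 (valence 4) → 0 H
  atom 3: C, bond orders sum to 1 (valence 4) → 3 H
  atom 4: C, bond orders sum to 3 (valence 4) → 1 H
  atom 5: I (halogen, monovalent) → 0 H
  atom 6: C, bond orders sum to 2 (valence 4) → 2 H
  atom 7: C, bond orders sum to 3 (valence 4) → 1 H
  atom 8: F (halogen, monovalent) → 0 H
  atom 9: C, bond orders sum to 3 (valence 4) → 1 H
  atom 10: Cl (halogen, monovalent) → 0 H
  atom 11: C, bond orders sum to 2 (valence 4) → 2 H
  atom 12: C, bond orders sum to 2 (valence 4) → 2 H
  atom 13: C, bond orders sum to 2 (valence 4) → 2 H
  atom 14: C, bond orders sum to 3 (valence 4) → 1 H
  atom 15: O, bond orders sum to 1 (valence 2) → 1 H
  atom 16: C, bond orders sum to 2 (valence 4) → 2 H
  atom 17: O, bond orders sum to 2 (valence 2) → 0 H
  atom 18: C, bond orders sum to 1 (valence 4) → 3 H
Totals → C:12, H:21, Cl:1, F:1, I:1, O:3.

C12H21ClFIO3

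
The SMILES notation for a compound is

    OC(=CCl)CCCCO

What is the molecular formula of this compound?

C6H11ClO2

Walk through each heavy atom and fill implicit hydrogens from standard valence (C 4, N 3, O 2, S 2, halogen 1):
  atom 1: O, bond orders sum to 1 (valence 2) → 1 H
  atom 2: C, bond orders sum to 4 (valence 4) → 0 H
  atom 3: C, bond orders sum to 3 (valence 4) → 1 H
  atom 4: Cl (halogen, monovalent) → 0 H
  atom 5: C, bond orders sum to 2 (valence 4) → 2 H
  atom 6: C, bond orders sum to 2 (valence 4) → 2 H
  atom 7: C, bond orders sum to 2 (valence 4) → 2 H
  atom 8: C, bond orders sum to 2 (valence 4) → 2 H
  atom 9: O, bond orders sum to 1 (valence 2) → 1 H
Totals → C:6, H:11, Cl:1, O:2.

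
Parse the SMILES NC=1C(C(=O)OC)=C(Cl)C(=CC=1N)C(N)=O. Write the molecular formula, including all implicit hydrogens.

C9H10ClN3O3

Walk through each heavy atom and fill implicit hydrogens from standard valence (C 4, N 3, O 2, S 2, halogen 1):
  atom 1: N, bond orders sum to 1 (valence 3) → 2 H
  atom 2: C, bond orders sum to 4 (valence 4) → 0 H
  atom 3: C, bond orders sum to 4 (valence 4) → 0 H
  atom 4: C, bond orders sum to 4 (valence 4) → 0 H
  atom 5: O, bond orders sum to 2 (valence 2) → 0 H
  atom 6: O, bond orders sum to 2 (valence 2) → 0 H
  atom 7: C, bond orders sum to 1 (valence 4) → 3 H
  atom 8: C, bond orders sum to 4 (valence 4) → 0 H
  atom 9: Cl (halogen, monovalent) → 0 H
  atom 10: C, bond orders sum to 4 (valence 4) → 0 H
  atom 11: C, bond orders sum to 3 (valence 4) → 1 H
  atom 12: C, bond orders sum to 4 (valence 4) → 0 H
  atom 13: N, bond orders sum to 1 (valence 3) → 2 H
  atom 14: C, bond orders sum to 4 (valence 4) → 0 H
  atom 15: N, bond orders sum to 1 (valence 3) → 2 H
  atom 16: O, bond orders sum to 2 (valence 2) → 0 H
Totals → C:9, H:10, Cl:1, N:3, O:3.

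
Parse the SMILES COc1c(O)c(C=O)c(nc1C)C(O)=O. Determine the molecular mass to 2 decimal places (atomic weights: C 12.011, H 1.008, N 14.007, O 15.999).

First, the molecular formula is C9H9NO5 (counting implicit H from valence).
  C: 9 × 12.011 = 108.099
  H: 9 × 1.008 = 9.072
  N: 1 × 14.007 = 14.007
  O: 5 × 15.999 = 79.995
Sum: 9×12.011 + 9×1.008 + 1×14.007 + 5×15.999 = 211.173 → 211.17 g/mol.

211.17 g/mol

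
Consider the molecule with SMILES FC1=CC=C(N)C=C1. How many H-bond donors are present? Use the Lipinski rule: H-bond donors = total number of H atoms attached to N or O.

Donors: find every N or O and count the H atoms it carries.
  atom 6 (N): bond orders sum to 1 → 2 H
Lipinski HBD = 2.

2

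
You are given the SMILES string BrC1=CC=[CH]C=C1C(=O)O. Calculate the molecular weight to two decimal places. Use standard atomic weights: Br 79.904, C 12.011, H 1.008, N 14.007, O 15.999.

First, the molecular formula is C7H5BrO2 (counting implicit H from valence).
  Br: 1 × 79.904 = 79.904
  C: 7 × 12.011 = 84.077
  H: 5 × 1.008 = 5.040
  O: 2 × 15.999 = 31.998
Sum: 1×79.904 + 7×12.011 + 5×1.008 + 2×15.999 = 201.019 → 201.02 g/mol.

201.02 g/mol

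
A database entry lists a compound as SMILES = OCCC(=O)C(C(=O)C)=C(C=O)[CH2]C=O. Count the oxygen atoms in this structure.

Scan the SMILES for O atoms (remember two-letter symbols like Cl and Br are single atoms).
Oxygen count: 5.

5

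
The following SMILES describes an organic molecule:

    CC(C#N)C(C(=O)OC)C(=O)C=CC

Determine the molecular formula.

Walk through each heavy atom and fill implicit hydrogens from standard valence (C 4, N 3, O 2, S 2, halogen 1):
  atom 1: C, bond orders sum to 1 (valence 4) → 3 H
  atom 2: C, bond orders sum to 3 (valence 4) → 1 H
  atom 3: C, bond orders sum to 4 (valence 4) → 0 H
  atom 4: N, bond orders sum to 3 (valence 3) → 0 H
  atom 5: C, bond orders sum to 3 (valence 4) → 1 H
  atom 6: C, bond orders sum to 4 (valence 4) → 0 H
  atom 7: O, bond orders sum to 2 (valence 2) → 0 H
  atom 8: O, bond orders sum to 2 (valence 2) → 0 H
  atom 9: C, bond orders sum to 1 (valence 4) → 3 H
  atom 10: C, bond orders sum to 4 (valence 4) → 0 H
  atom 11: O, bond orders sum to 2 (valence 2) → 0 H
  atom 12: C, bond orders sum to 3 (valence 4) → 1 H
  atom 13: C, bond orders sum to 3 (valence 4) → 1 H
  atom 14: C, bond orders sum to 1 (valence 4) → 3 H
Totals → C:10, H:13, N:1, O:3.

C10H13NO3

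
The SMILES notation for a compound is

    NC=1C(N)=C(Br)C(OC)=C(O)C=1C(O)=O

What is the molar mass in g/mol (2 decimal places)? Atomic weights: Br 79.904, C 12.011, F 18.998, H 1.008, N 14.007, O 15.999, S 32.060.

First, the molecular formula is C8H9BrN2O4 (counting implicit H from valence).
  Br: 1 × 79.904 = 79.904
  C: 8 × 12.011 = 96.088
  H: 9 × 1.008 = 9.072
  N: 2 × 14.007 = 28.014
  O: 4 × 15.999 = 63.996
Sum: 1×79.904 + 8×12.011 + 9×1.008 + 2×14.007 + 4×15.999 = 277.074 → 277.07 g/mol.

277.07 g/mol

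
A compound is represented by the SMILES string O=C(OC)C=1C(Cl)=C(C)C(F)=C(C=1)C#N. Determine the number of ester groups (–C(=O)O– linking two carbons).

The ester motif appears at heavy-atom position 2 in the SMILES.
Other groups present: 1 nitrile.
Ester count: 1.

1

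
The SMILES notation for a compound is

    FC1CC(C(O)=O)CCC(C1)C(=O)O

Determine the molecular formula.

C9H13FO4

Walk through each heavy atom and fill implicit hydrogens from standard valence (C 4, N 3, O 2, S 2, halogen 1):
  atom 1: F (halogen, monovalent) → 0 H
  atom 2: C, bond orders sum to 3 (valence 4) → 1 H
  atom 3: C, bond orders sum to 2 (valence 4) → 2 H
  atom 4: C, bond orders sum to 3 (valence 4) → 1 H
  atom 5: C, bond orders sum to 4 (valence 4) → 0 H
  atom 6: O, bond orders sum to 1 (valence 2) → 1 H
  atom 7: O, bond orders sum to 2 (valence 2) → 0 H
  atom 8: C, bond orders sum to 2 (valence 4) → 2 H
  atom 9: C, bond orders sum to 2 (valence 4) → 2 H
  atom 10: C, bond orders sum to 3 (valence 4) → 1 H
  atom 11: C, bond orders sum to 2 (valence 4) → 2 H
  atom 12: C, bond orders sum to 4 (valence 4) → 0 H
  atom 13: O, bond orders sum to 2 (valence 2) → 0 H
  atom 14: O, bond orders sum to 1 (valence 2) → 1 H
Totals → C:9, H:13, F:1, O:4.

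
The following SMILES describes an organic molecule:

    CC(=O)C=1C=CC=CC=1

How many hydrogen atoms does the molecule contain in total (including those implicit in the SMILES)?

8

Walk through each heavy atom and fill implicit hydrogens from standard valence (C 4, N 3, O 2, S 2, halogen 1):
  atom 1: C, bond orders sum to 1 (valence 4) → 3 H
  atom 2: C, bond orders sum to 4 (valence 4) → 0 H
  atom 3: O, bond orders sum to 2 (valence 2) → 0 H
  atom 4: C, bond orders sum to 4 (valence 4) → 0 H
  atom 5: C, bond orders sum to 3 (valence 4) → 1 H
  atom 6: C, bond orders sum to 3 (valence 4) → 1 H
  atom 7: C, bond orders sum to 3 (valence 4) → 1 H
  atom 8: C, bond orders sum to 3 (valence 4) → 1 H
  atom 9: C, bond orders sum to 3 (valence 4) → 1 H
Total hydrogens: 8.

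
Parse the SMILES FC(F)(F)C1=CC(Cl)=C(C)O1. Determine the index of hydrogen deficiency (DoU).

Molecular formula: C6H4ClF3O.
DoU = (2C + 2 + N − H − X) / 2, where X is the halogen count and O/S are ignored.
    = (2·6 + 2 + 0 − 4 − 4) / 2 = 6 / 2 = 3.

3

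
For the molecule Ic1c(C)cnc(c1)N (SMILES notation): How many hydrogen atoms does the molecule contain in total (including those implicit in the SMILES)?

7

Walk through each heavy atom and fill implicit hydrogens from standard valence (C 4, N 3, O 2, S 2, halogen 1); for lowercase aromatic atoms, an aromatic c carries 1 H when it has two neighbours and 0 H with three, and aromatic n carries 0 H:
  atom 1: I (halogen, monovalent) → 0 H
  atom 2: aromatic c, 3 neighbours → 0 H
  atom 3: aromatic c, 3 neighbours → 0 H
  atom 4: C, bond orders sum to 1 (valence 4) → 3 H
  atom 5: aromatic c, 2 neighbours → 1 H
  atom 6: aromatic n, 2 neighbours → 0 H
  atom 7: aromatic c, 3 neighbours → 0 H
  atom 8: aromatic c, 2 neighbours → 1 H
  atom 9: N, bond orders sum to 1 (valence 3) → 2 H
Total hydrogens: 7.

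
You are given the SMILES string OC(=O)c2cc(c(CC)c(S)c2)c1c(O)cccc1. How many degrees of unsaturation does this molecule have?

Molecular formula: C15H14O3S.
DoU = (2C + 2 + N − H − X) / 2, where X is the halogen count and O/S are ignored.
    = (2·15 + 2 + 0 − 14 − 0) / 2 = 18 / 2 = 9.

9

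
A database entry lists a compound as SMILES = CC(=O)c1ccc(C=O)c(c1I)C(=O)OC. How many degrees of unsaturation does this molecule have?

Molecular formula: C11H9IO4.
DoU = (2C + 2 + N − H − X) / 2, where X is the halogen count and O/S are ignored.
    = (2·11 + 2 + 0 − 9 − 1) / 2 = 14 / 2 = 7.

7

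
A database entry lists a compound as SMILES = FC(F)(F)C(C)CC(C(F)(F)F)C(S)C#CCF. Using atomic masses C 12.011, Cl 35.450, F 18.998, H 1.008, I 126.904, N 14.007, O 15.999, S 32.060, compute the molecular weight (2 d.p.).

296.24 g/mol

First, the molecular formula is C10H11F7S (counting implicit H from valence).
  C: 10 × 12.011 = 120.110
  F: 7 × 18.998 = 132.986
  H: 11 × 1.008 = 11.088
  S: 1 × 32.060 = 32.060
Sum: 10×12.011 + 7×18.998 + 11×1.008 + 1×32.060 = 296.244 → 296.24 g/mol.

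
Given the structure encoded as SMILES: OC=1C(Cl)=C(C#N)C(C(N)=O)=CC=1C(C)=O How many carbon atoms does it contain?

Count every carbon token in the SMILES (each C, including those in ring-closure positions and inside branches).
Carbon count: 10.

10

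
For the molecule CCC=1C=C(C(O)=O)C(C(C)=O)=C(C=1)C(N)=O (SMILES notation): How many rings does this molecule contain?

In SMILES, each pair of matching ring-closure digits denotes one ring-closing bond; the number of such bonds equals the number of independent rings.
Ring-closure bonds here: 1.

1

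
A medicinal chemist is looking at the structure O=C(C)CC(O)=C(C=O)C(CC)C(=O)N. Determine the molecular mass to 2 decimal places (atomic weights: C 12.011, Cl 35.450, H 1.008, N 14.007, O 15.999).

213.23 g/mol

First, the molecular formula is C10H15NO4 (counting implicit H from valence).
  C: 10 × 12.011 = 120.110
  H: 15 × 1.008 = 15.120
  N: 1 × 14.007 = 14.007
  O: 4 × 15.999 = 63.996
Sum: 10×12.011 + 15×1.008 + 1×14.007 + 4×15.999 = 213.233 → 213.23 g/mol.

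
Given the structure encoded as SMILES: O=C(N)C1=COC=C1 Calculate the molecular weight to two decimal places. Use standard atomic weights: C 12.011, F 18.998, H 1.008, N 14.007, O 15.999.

First, the molecular formula is C5H5NO2 (counting implicit H from valence).
  C: 5 × 12.011 = 60.055
  H: 5 × 1.008 = 5.040
  N: 1 × 14.007 = 14.007
  O: 2 × 15.999 = 31.998
Sum: 5×12.011 + 5×1.008 + 1×14.007 + 2×15.999 = 111.100 → 111.10 g/mol.

111.10 g/mol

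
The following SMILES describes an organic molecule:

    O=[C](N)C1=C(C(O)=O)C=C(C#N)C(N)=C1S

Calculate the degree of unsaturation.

Molecular formula: C9H7N3O3S.
DoU = (2C + 2 + N − H − X) / 2, where X is the halogen count and O/S are ignored.
    = (2·9 + 2 + 3 − 7 − 0) / 2 = 16 / 2 = 8.

8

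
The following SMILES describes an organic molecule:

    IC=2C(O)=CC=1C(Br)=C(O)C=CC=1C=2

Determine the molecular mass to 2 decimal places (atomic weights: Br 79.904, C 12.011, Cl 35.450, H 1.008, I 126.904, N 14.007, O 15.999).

364.96 g/mol

First, the molecular formula is C10H6BrIO2 (counting implicit H from valence).
  Br: 1 × 79.904 = 79.904
  C: 10 × 12.011 = 120.110
  H: 6 × 1.008 = 6.048
  I: 1 × 126.904 = 126.904
  O: 2 × 15.999 = 31.998
Sum: 1×79.904 + 10×12.011 + 6×1.008 + 1×126.904 + 2×15.999 = 364.964 → 364.96 g/mol.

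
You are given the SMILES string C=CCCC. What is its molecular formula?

C5H10

Walk through each heavy atom and fill implicit hydrogens from standard valence (C 4, N 3, O 2, S 2, halogen 1):
  atom 1: C, bond orders sum to 2 (valence 4) → 2 H
  atom 2: C, bond orders sum to 3 (valence 4) → 1 H
  atom 3: C, bond orders sum to 2 (valence 4) → 2 H
  atom 4: C, bond orders sum to 2 (valence 4) → 2 H
  atom 5: C, bond orders sum to 1 (valence 4) → 3 H
Totals → C:5, H:10.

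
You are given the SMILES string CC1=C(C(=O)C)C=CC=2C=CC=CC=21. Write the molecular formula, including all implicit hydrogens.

Walk through each heavy atom and fill implicit hydrogens from standard valence (C 4, N 3, O 2, S 2, halogen 1):
  atom 1: C, bond orders sum to 1 (valence 4) → 3 H
  atom 2: C, bond orders sum to 4 (valence 4) → 0 H
  atom 3: C, bond orders sum to 4 (valence 4) → 0 H
  atom 4: C, bond orders sum to 4 (valence 4) → 0 H
  atom 5: O, bond orders sum to 2 (valence 2) → 0 H
  atom 6: C, bond orders sum to 1 (valence 4) → 3 H
  atom 7: C, bond orders sum to 3 (valence 4) → 1 H
  atom 8: C, bond orders sum to 3 (valence 4) → 1 H
  atom 9: C, bond orders sum to 4 (valence 4) → 0 H
  atom 10: C, bond orders sum to 3 (valence 4) → 1 H
  atom 11: C, bond orders sum to 3 (valence 4) → 1 H
  atom 12: C, bond orders sum to 3 (valence 4) → 1 H
  atom 13: C, bond orders sum to 3 (valence 4) → 1 H
  atom 14: C, bond orders sum to 4 (valence 4) → 0 H
Totals → C:13, H:12, O:1.

C13H12O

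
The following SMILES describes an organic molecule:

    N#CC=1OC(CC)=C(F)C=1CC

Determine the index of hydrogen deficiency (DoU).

Degree of unsaturation = (number of rings) + (number of π bonds).
Ring closures in the SMILES: 1.
π bonds: 2 double bonds (each 1 DoU), 1 triple bond (each 2 DoU) → 4 DoU from unsaturation.
Total DoU = 1 + 4 = 5.

5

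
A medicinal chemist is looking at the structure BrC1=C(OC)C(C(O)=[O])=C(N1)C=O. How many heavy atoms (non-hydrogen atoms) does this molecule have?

13

Every atom symbol written in the SMILES (organic subset) is one heavy atom; implicit H are not written.
Heavy atoms by element → Br:1, C:7, N:1, O:4.
Total: 13.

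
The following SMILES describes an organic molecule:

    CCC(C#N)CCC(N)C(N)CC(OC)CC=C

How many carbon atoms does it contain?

Count every carbon token in the SMILES (each C, including those in ring-closure positions and inside branches).
Carbon count: 14.

14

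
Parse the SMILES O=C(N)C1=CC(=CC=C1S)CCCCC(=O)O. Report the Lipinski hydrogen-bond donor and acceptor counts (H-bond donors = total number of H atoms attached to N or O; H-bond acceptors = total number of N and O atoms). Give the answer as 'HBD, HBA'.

3, 4

Donors: find every N or O and count the H atoms it carries.
  atom 1 (O): bond orders sum to 2 → 0 H
  atom 3 (N): bond orders sum to 1 → 2 H
  atom 16 (O): bond orders sum to 2 → 0 H
  atom 17 (O): bond orders sum to 1 → 1 H
Lipinski HBD = 3.
Acceptors: N atoms = 1, O atoms = 3 → HBA = 4.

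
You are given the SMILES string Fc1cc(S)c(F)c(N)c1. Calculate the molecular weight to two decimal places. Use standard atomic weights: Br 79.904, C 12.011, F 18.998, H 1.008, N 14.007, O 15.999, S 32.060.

First, the molecular formula is C6H5F2NS (counting implicit H from valence).
  C: 6 × 12.011 = 72.066
  F: 2 × 18.998 = 37.996
  H: 5 × 1.008 = 5.040
  N: 1 × 14.007 = 14.007
  S: 1 × 32.060 = 32.060
Sum: 6×12.011 + 2×18.998 + 5×1.008 + 1×14.007 + 1×32.060 = 161.169 → 161.17 g/mol.

161.17 g/mol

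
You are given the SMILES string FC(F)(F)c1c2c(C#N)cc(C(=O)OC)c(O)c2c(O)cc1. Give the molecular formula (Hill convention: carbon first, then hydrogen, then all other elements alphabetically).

Walk through each heavy atom and fill implicit hydrogens from standard valence (C 4, N 3, O 2, S 2, halogen 1); for lowercase aromatic atoms, an aromatic c carries 1 H when it has two neighbours and 0 H with three, and aromatic n carries 0 H:
  atom 1: F (halogen, monovalent) → 0 H
  atom 2: C, bond orders sum to 4 (valence 4) → 0 H
  atom 3: F (halogen, monovalent) → 0 H
  atom 4: F (halogen, monovalent) → 0 H
  atom 5: aromatic c, 3 neighbours → 0 H
  atom 6: aromatic c, 3 neighbours → 0 H
  atom 7: aromatic c, 3 neighbours → 0 H
  atom 8: C, bond orders sum to 4 (valence 4) → 0 H
  atom 9: N, bond orders sum to 3 (valence 3) → 0 H
  atom 10: aromatic c, 2 neighbours → 1 H
  atom 11: aromatic c, 3 neighbours → 0 H
  atom 12: C, bond orders sum to 4 (valence 4) → 0 H
  atom 13: O, bond orders sum to 2 (valence 2) → 0 H
  atom 14: O, bond orders sum to 2 (valence 2) → 0 H
  atom 15: C, bond orders sum to 1 (valence 4) → 3 H
  atom 16: aromatic c, 3 neighbours → 0 H
  atom 17: O, bond orders sum to 1 (valence 2) → 1 H
  atom 18: aromatic c, 3 neighbours → 0 H
  atom 19: aromatic c, 3 neighbours → 0 H
  atom 20: O, bond orders sum to 1 (valence 2) → 1 H
  atom 21: aromatic c, 2 neighbours → 1 H
  atom 22: aromatic c, 2 neighbours → 1 H
Totals → C:14, H:8, F:3, N:1, O:4.
In Hill order: C14H8F3NO4.

C14H8F3NO4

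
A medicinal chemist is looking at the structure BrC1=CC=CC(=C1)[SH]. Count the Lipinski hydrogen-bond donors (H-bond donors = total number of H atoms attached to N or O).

Donors: find every N or O and count the H atoms it carries.
  (no N or O atoms present)
Lipinski HBD = 0.

0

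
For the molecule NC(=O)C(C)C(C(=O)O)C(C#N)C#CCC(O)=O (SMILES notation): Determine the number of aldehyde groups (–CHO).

0

Scan the SMILES for the aldehyde motif — none present.
Groups that are present: 1 alkyne, 1 amide, 2 carboxylic acid, 1 nitrile.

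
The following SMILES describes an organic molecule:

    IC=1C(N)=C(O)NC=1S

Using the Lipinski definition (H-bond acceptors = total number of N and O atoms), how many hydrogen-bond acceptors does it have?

3

N atoms: 2; O atoms: 1.
Lipinski HBA = 2 + 1 = 3.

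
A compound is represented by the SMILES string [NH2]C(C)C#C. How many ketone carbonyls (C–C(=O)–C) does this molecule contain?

Scan the SMILES for the ketone motif — none present.
Groups that are present: 1 alkyne, 1 primary amine.

0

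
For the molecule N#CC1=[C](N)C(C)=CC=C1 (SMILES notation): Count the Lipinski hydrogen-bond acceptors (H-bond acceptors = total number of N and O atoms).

N atoms: 2; O atoms: 0.
Lipinski HBA = 2 + 0 = 2.

2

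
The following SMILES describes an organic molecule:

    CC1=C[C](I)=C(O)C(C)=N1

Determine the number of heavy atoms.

10

Every atom symbol written in the SMILES (organic subset) is one heavy atom; implicit H are not written.
Heavy atoms by element → C:7, I:1, N:1, O:1.
Total: 10.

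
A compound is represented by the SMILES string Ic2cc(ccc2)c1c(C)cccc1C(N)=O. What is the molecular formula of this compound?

Walk through each heavy atom and fill implicit hydrogens from standard valence (C 4, N 3, O 2, S 2, halogen 1); for lowercase aromatic atoms, an aromatic c carries 1 H when it has two neighbours and 0 H with three, and aromatic n carries 0 H:
  atom 1: I (halogen, monovalent) → 0 H
  atom 2: aromatic c, 3 neighbours → 0 H
  atom 3: aromatic c, 2 neighbours → 1 H
  atom 4: aromatic c, 3 neighbours → 0 H
  atom 5: aromatic c, 2 neighbours → 1 H
  atom 6: aromatic c, 2 neighbours → 1 H
  atom 7: aromatic c, 2 neighbours → 1 H
  atom 8: aromatic c, 3 neighbours → 0 H
  atom 9: aromatic c, 3 neighbours → 0 H
  atom 10: C, bond orders sum to 1 (valence 4) → 3 H
  atom 11: aromatic c, 2 neighbours → 1 H
  atom 12: aromatic c, 2 neighbours → 1 H
  atom 13: aromatic c, 2 neighbours → 1 H
  atom 14: aromatic c, 3 neighbours → 0 H
  atom 15: C, bond orders sum to 4 (valence 4) → 0 H
  atom 16: N, bond orders sum to 1 (valence 3) → 2 H
  atom 17: O, bond orders sum to 2 (valence 2) → 0 H
Totals → C:14, H:12, I:1, N:1, O:1.
In Hill order: C14H12INO.

C14H12INO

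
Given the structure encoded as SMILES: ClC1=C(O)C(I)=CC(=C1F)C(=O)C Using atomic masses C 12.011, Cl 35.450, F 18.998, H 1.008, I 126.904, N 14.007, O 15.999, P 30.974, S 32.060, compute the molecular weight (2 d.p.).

First, the molecular formula is C8H5ClFIO2 (counting implicit H from valence).
  C: 8 × 12.011 = 96.088
  Cl: 1 × 35.450 = 35.450
  F: 1 × 18.998 = 18.998
  H: 5 × 1.008 = 5.040
  I: 1 × 126.904 = 126.904
  O: 2 × 15.999 = 31.998
Sum: 8×12.011 + 1×35.450 + 1×18.998 + 5×1.008 + 1×126.904 + 2×15.999 = 314.478 → 314.48 g/mol.

314.48 g/mol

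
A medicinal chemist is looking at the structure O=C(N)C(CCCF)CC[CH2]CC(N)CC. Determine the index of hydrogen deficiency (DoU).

Degree of unsaturation = (number of rings) + (number of π bonds).
Ring closures in the SMILES: 0.
π bonds: 1 double bond (each 1 DoU) → 1 DoU from unsaturation.
Total DoU = 0 + 1 = 1.

1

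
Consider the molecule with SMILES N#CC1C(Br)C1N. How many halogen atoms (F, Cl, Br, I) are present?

1

Halogen atoms appear at heavy-atom position 5 (1×Br).
Other groups present: 1 nitrile, 1 primary amine.
Halogen count: 1.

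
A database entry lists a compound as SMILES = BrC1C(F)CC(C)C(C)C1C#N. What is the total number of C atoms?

9

Count every carbon token in the SMILES (each C, including those in ring-closure positions and inside branches).
Carbon count: 9.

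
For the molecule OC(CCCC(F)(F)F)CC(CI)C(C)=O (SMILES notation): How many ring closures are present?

0

In SMILES, each pair of matching ring-closure digits denotes one ring-closing bond; the number of such bonds equals the number of independent rings.
Ring-closure bonds here: 0.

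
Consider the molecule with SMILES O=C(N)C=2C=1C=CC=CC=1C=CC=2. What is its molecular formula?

C11H9NO

Walk through each heavy atom and fill implicit hydrogens from standard valence (C 4, N 3, O 2, S 2, halogen 1):
  atom 1: O, bond orders sum to 2 (valence 2) → 0 H
  atom 2: C, bond orders sum to 4 (valence 4) → 0 H
  atom 3: N, bond orders sum to 1 (valence 3) → 2 H
  atom 4: C, bond orders sum to 4 (valence 4) → 0 H
  atom 5: C, bond orders sum to 4 (valence 4) → 0 H
  atom 6: C, bond orders sum to 3 (valence 4) → 1 H
  atom 7: C, bond orders sum to 3 (valence 4) → 1 H
  atom 8: C, bond orders sum to 3 (valence 4) → 1 H
  atom 9: C, bond orders sum to 3 (valence 4) → 1 H
  atom 10: C, bond orders sum to 4 (valence 4) → 0 H
  atom 11: C, bond orders sum to 3 (valence 4) → 1 H
  atom 12: C, bond orders sum to 3 (valence 4) → 1 H
  atom 13: C, bond orders sum to 3 (valence 4) → 1 H
Totals → C:11, H:9, N:1, O:1.
In Hill order: C11H9NO.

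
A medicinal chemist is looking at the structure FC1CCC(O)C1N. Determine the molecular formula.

C5H10FNO

Walk through each heavy atom and fill implicit hydrogens from standard valence (C 4, N 3, O 2, S 2, halogen 1):
  atom 1: F (halogen, monovalent) → 0 H
  atom 2: C, bond orders sum to 3 (valence 4) → 1 H
  atom 3: C, bond orders sum to 2 (valence 4) → 2 H
  atom 4: C, bond orders sum to 2 (valence 4) → 2 H
  atom 5: C, bond orders sum to 3 (valence 4) → 1 H
  atom 6: O, bond orders sum to 1 (valence 2) → 1 H
  atom 7: C, bond orders sum to 3 (valence 4) → 1 H
  atom 8: N, bond orders sum to 1 (valence 3) → 2 H
Totals → C:5, H:10, F:1, N:1, O:1.
In Hill order: C5H10FNO.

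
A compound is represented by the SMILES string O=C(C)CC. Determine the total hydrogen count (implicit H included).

Walk through each heavy atom and fill implicit hydrogens from standard valence (C 4, N 3, O 2, S 2, halogen 1):
  atom 1: O, bond orders sum to 2 (valence 2) → 0 H
  atom 2: C, bond orders sum to 4 (valence 4) → 0 H
  atom 3: C, bond orders sum to 1 (valence 4) → 3 H
  atom 4: C, bond orders sum to 2 (valence 4) → 2 H
  atom 5: C, bond orders sum to 1 (valence 4) → 3 H
Total hydrogens: 8.

8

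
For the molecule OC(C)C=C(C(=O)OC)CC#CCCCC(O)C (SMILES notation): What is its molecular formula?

Walk through each heavy atom and fill implicit hydrogens from standard valence (C 4, N 3, O 2, S 2, halogen 1):
  atom 1: O, bond orders sum to 1 (valence 2) → 1 H
  atom 2: C, bond orders sum to 3 (valence 4) → 1 H
  atom 3: C, bond orders sum to 1 (valence 4) → 3 H
  atom 4: C, bond orders sum to 3 (valence 4) → 1 H
  atom 5: C, bond orders sum to 4 (valence 4) → 0 H
  atom 6: C, bond orders sum to 4 (valence 4) → 0 H
  atom 7: O, bond orders sum to 2 (valence 2) → 0 H
  atom 8: O, bond orders sum to 2 (valence 2) → 0 H
  atom 9: C, bond orders sum to 1 (valence 4) → 3 H
  atom 10: C, bond orders sum to 2 (valence 4) → 2 H
  atom 11: C, bond orders sum to 4 (valence 4) → 0 H
  atom 12: C, bond orders sum to 4 (valence 4) → 0 H
  atom 13: C, bond orders sum to 2 (valence 4) → 2 H
  atom 14: C, bond orders sum to 2 (valence 4) → 2 H
  atom 15: C, bond orders sum to 2 (valence 4) → 2 H
  atom 16: C, bond orders sum to 3 (valence 4) → 1 H
  atom 17: O, bond orders sum to 1 (valence 2) → 1 H
  atom 18: C, bond orders sum to 1 (valence 4) → 3 H
Totals → C:14, H:22, O:4.
In Hill order: C14H22O4.

C14H22O4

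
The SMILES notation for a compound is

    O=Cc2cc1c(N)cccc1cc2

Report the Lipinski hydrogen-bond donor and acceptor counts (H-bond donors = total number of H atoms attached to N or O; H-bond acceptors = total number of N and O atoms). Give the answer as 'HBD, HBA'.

2, 2

Donors: find every N or O and count the H atoms it carries.
  atom 1 (O): bond orders sum to 2 → 0 H
  atom 7 (N): bond orders sum to 1 → 2 H
Lipinski HBD = 2.
Acceptors: N atoms = 1, O atoms = 1 → HBA = 2.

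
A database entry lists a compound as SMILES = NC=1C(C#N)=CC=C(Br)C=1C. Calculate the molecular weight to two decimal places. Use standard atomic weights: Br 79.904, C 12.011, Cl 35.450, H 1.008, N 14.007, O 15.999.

211.06 g/mol

First, the molecular formula is C8H7BrN2 (counting implicit H from valence).
  Br: 1 × 79.904 = 79.904
  C: 8 × 12.011 = 96.088
  H: 7 × 1.008 = 7.056
  N: 2 × 14.007 = 28.014
Sum: 1×79.904 + 8×12.011 + 7×1.008 + 2×14.007 = 211.062 → 211.06 g/mol.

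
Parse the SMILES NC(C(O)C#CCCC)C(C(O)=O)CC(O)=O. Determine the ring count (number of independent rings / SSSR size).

In SMILES, each pair of matching ring-closure digits denotes one ring-closing bond; the number of such bonds equals the number of independent rings.
Ring-closure bonds here: 0.

0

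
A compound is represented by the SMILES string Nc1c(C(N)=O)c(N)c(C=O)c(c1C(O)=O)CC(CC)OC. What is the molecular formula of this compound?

Walk through each heavy atom and fill implicit hydrogens from standard valence (C 4, N 3, O 2, S 2, halogen 1); for lowercase aromatic atoms, an aromatic c carries 1 H when it has two neighbours and 0 H with three, and aromatic n carries 0 H:
  atom 1: N, bond orders sum to 1 (valence 3) → 2 H
  atom 2: aromatic c, 3 neighbours → 0 H
  atom 3: aromatic c, 3 neighbours → 0 H
  atom 4: C, bond orders sum to 4 (valence 4) → 0 H
  atom 5: N, bond orders sum to 1 (valence 3) → 2 H
  atom 6: O, bond orders sum to 2 (valence 2) → 0 H
  atom 7: aromatic c, 3 neighbours → 0 H
  atom 8: N, bond orders sum to 1 (valence 3) → 2 H
  atom 9: aromatic c, 3 neighbours → 0 H
  atom 10: C, bond orders sum to 3 (valence 4) → 1 H
  atom 11: O, bond orders sum to 2 (valence 2) → 0 H
  atom 12: aromatic c, 3 neighbours → 0 H
  atom 13: aromatic c, 3 neighbours → 0 H
  atom 14: C, bond orders sum to 4 (valence 4) → 0 H
  atom 15: O, bond orders sum to 1 (valence 2) → 1 H
  atom 16: O, bond orders sum to 2 (valence 2) → 0 H
  atom 17: C, bond orders sum to 2 (valence 4) → 2 H
  atom 18: C, bond orders sum to 3 (valence 4) → 1 H
  atom 19: C, bond orders sum to 2 (valence 4) → 2 H
  atom 20: C, bond orders sum to 1 (valence 4) → 3 H
  atom 21: O, bond orders sum to 2 (valence 2) → 0 H
  atom 22: C, bond orders sum to 1 (valence 4) → 3 H
Totals → C:14, H:19, N:3, O:5.
In Hill order: C14H19N3O5.

C14H19N3O5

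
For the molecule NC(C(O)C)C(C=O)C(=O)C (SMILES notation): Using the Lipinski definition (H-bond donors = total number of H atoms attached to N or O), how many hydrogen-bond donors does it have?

3

Donors: find every N or O and count the H atoms it carries.
  atom 1 (N): bond orders sum to 1 → 2 H
  atom 4 (O): bond orders sum to 1 → 1 H
  atom 8 (O): bond orders sum to 2 → 0 H
  atom 10 (O): bond orders sum to 2 → 0 H
Lipinski HBD = 3.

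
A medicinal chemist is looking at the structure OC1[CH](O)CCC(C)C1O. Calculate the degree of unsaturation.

Degree of unsaturation = (number of rings) + (number of π bonds).
Ring closures in the SMILES: 1.
π bonds: none → 0 DoU from unsaturation.
Total DoU = 1 + 0 = 1.

1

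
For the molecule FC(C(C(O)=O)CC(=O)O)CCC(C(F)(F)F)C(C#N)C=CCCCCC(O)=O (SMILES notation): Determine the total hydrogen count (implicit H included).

Walk through each heavy atom and fill implicit hydrogens from standard valence (C 4, N 3, O 2, S 2, halogen 1):
  atom 1: F (halogen, monovalent) → 0 H
  atom 2: C, bond orders sum to 3 (valence 4) → 1 H
  atom 3: C, bond orders sum to 3 (valence 4) → 1 H
  atom 4: C, bond orders sum to 4 (valence 4) → 0 H
  atom 5: O, bond orders sum to 1 (valence 2) → 1 H
  atom 6: O, bond orders sum to 2 (valence 2) → 0 H
  atom 7: C, bond orders sum to 2 (valence 4) → 2 H
  atom 8: C, bond orders sum to 4 (valence 4) → 0 H
  atom 9: O, bond orders sum to 2 (valence 2) → 0 H
  atom 10: O, bond orders sum to 1 (valence 2) → 1 H
  atom 11: C, bond orders sum to 2 (valence 4) → 2 H
  atom 12: C, bond orders sum to 2 (valence 4) → 2 H
  atom 13: C, bond orders sum to 3 (valence 4) → 1 H
  atom 14: C, bond orders sum to 4 (valence 4) → 0 H
  atom 15: F (halogen, monovalent) → 0 H
  atom 16: F (halogen, monovalent) → 0 H
  atom 17: F (halogen, monovalent) → 0 H
  atom 18: C, bond orders sum to 3 (valence 4) → 1 H
  atom 19: C, bond orders sum to 4 (valence 4) → 0 H
  atom 20: N, bond orders sum to 3 (valence 3) → 0 H
  atom 21: C, bond orders sum to 3 (valence 4) → 1 H
  atom 22: C, bond orders sum to 3 (valence 4) → 1 H
  atom 23: C, bond orders sum to 2 (valence 4) → 2 H
  atom 24: C, bond orders sum to 2 (valence 4) → 2 H
  atom 25: C, bond orders sum to 2 (valence 4) → 2 H
  atom 26: C, bond orders sum to 2 (valence 4) → 2 H
  atom 27: C, bond orders sum to 4 (valence 4) → 0 H
  atom 28: O, bond orders sum to 1 (valence 2) → 1 H
  atom 29: O, bond orders sum to 2 (valence 2) → 0 H
Total hydrogens: 23.

23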